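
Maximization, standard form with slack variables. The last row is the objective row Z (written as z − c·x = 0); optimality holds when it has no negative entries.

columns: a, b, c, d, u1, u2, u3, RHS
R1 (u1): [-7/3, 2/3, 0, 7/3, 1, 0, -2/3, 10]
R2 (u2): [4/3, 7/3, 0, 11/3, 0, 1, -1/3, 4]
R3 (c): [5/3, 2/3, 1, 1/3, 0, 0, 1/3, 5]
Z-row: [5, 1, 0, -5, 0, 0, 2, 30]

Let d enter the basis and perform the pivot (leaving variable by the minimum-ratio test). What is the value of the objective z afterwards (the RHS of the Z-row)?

390/11

Ratio test on column d — row 1: 10/(7/3) = 30/7; row 2: 4/(11/3) = 12/11; row 3: 5/(1/3) = 15. Minimum is 12/11 at row 2 (u2 leaves); pivot element 11/3.
Pivot on row 2; the Z-row RHS becomes 30 − (-5)·(12/11) = 390/11.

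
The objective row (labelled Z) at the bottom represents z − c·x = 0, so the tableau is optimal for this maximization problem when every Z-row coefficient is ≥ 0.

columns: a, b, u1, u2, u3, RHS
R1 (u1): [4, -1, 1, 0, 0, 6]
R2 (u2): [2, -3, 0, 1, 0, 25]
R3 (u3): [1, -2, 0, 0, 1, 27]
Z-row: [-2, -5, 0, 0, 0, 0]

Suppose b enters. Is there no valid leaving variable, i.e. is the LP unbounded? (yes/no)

yes

Every constraint-row entry in column b is ≤ 0, so increasing b is unbounded.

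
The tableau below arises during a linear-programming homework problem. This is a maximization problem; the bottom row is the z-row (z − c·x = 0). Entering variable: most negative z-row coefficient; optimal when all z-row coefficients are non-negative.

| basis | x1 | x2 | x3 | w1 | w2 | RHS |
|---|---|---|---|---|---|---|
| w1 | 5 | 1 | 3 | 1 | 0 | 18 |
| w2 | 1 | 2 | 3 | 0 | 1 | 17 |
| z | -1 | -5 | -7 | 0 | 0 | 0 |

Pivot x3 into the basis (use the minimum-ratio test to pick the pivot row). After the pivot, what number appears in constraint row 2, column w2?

1/3

Ratio test on column x3 — row 1: 18/3 = 6; row 2: 17/3 = 17/3. Minimum is 17/3 at row 2 (w2 leaves); pivot element 3.
Divide row 2 by 3; eliminate column x3 from the other rows.
In the new row 2, the w2 entry is the old entry divided by the pivot: 1/3 = 1/3.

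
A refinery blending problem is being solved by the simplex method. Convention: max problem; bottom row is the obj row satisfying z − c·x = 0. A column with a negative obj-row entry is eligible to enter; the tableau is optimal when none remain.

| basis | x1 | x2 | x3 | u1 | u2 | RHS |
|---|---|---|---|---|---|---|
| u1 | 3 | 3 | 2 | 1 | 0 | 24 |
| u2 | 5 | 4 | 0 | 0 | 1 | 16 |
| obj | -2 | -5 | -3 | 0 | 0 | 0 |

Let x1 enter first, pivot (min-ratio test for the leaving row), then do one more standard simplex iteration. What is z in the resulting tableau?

20

Ratio test on column x1 — row 1: 24/3 = 8; row 2: 16/5 = 16/5. Minimum is 16/5 at row 2 (u2 leaves); pivot element 5.
Pivot on row 2; the obj-row RHS becomes 0 − (-2)·(16/5) = 32/5.
Next entering variable (most negative obj-row entry -17/5): x2.
Ratio test on column x2 — row 1: (72/5)/(3/5) = 24; row 2: (16/5)/(4/5) = 4. Minimum is 4 at row 2 (x1 leaves); pivot element 4/5.
After the second pivot the obj-row RHS is 32/5 − (-17/5)·4 = 20.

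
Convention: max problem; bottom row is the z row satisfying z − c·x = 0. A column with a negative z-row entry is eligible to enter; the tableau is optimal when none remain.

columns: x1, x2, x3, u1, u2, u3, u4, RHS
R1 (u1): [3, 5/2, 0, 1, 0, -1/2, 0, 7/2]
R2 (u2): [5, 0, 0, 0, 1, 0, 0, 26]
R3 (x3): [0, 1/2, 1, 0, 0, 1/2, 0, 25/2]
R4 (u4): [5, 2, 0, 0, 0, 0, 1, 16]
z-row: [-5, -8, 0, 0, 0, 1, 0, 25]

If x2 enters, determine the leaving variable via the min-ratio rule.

u1

Column x2 entries and ratios — u1: (7/2)/(5/2) = 7/5; u2: 0 ≤ 0, skip; x3: (25/2)/(1/2) = 25; u4: 16/2 = 8.
Smallest ratio is 7/5 in the row of u1, so u1 leaves.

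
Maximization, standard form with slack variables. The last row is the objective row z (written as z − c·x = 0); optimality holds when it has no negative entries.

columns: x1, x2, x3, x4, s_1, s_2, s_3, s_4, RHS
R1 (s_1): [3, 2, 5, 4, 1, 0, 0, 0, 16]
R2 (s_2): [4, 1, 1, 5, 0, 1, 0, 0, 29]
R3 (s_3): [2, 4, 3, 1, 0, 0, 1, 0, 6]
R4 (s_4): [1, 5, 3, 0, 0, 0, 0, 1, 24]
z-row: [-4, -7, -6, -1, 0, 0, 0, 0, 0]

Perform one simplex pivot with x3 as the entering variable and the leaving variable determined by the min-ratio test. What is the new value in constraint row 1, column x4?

Ratio test on column x3 — row 1: 16/5 = 16/5; row 2: 29/1 = 29; row 3: 6/3 = 2; row 4: 24/3 = 8. Minimum is 2 at row 3 (s_3 leaves); pivot element 3.
Divide row 3 by 3; eliminate column x3 from the other rows.
Row 1 update in column x4: 4 − 5·(1/3) = 7/3.

7/3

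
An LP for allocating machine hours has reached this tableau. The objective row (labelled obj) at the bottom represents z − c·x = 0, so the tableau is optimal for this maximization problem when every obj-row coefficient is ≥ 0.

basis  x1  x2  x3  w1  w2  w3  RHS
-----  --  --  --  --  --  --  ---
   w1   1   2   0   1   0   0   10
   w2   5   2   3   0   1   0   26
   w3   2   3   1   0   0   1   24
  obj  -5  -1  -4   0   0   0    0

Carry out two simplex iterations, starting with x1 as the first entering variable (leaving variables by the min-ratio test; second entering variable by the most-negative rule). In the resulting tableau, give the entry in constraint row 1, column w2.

0

Ratio test on column x1 — row 1: 10/1 = 10; row 2: 26/5 = 26/5; row 3: 24/2 = 12. Minimum is 26/5 at row 2 (w2 leaves); pivot element 5.
Divide row 2 by 5; eliminate column x1 from the other rows.
Second iteration: most negative obj-row entry is -1 in column x3, so x3 enters.
Ratio test on column x3 — row 1: entry -3/5 ≤ 0; row 2: (26/5)/(3/5) = 26/3; row 3: entry -1/5 ≤ 0. Minimum is 26/3 at row 2 (x1 leaves); pivot element 3/5.
Divide row 2 by 3/5; eliminate column x3 from the other rows.
After both pivots, the entry at constraint row 1, column w2 is 0.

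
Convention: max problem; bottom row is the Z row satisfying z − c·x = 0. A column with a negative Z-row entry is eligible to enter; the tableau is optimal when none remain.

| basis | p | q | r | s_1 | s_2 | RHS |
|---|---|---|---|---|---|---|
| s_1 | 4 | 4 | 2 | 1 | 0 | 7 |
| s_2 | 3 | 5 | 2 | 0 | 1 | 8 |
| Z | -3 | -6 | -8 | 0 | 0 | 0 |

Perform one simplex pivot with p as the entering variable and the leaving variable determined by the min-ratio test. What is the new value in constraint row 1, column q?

1

Ratio test on column p — row 1: 7/4 = 7/4; row 2: 8/3 = 8/3. Minimum is 7/4 at row 1 (s_1 leaves); pivot element 4.
Divide row 1 by 4; eliminate column p from the other rows.
In the new row 1, the q entry is the old entry divided by the pivot: 4/4 = 1.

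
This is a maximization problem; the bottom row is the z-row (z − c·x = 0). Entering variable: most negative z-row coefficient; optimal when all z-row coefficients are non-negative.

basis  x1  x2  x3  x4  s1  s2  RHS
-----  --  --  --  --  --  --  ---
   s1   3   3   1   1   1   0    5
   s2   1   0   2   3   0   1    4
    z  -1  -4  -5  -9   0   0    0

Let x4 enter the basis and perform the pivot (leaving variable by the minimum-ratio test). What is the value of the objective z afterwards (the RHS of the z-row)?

12

Ratio test on column x4 — row 1: 5/1 = 5; row 2: 4/3 = 4/3. Minimum is 4/3 at row 2 (s2 leaves); pivot element 3.
Pivot on row 2; the z-row RHS becomes 0 − (-9)·(4/3) = 12.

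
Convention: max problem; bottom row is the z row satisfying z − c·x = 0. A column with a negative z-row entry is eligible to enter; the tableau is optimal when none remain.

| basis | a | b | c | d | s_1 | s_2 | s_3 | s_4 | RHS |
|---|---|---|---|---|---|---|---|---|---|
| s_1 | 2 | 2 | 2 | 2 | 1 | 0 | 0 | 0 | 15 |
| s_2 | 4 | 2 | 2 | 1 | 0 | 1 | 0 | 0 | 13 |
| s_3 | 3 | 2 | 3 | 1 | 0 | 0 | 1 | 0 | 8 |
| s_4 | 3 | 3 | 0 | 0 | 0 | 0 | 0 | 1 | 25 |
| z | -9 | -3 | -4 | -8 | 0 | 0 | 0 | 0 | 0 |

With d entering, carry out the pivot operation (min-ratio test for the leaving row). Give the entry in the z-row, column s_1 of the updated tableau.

4

Ratio test on column d — row 1: 15/2 = 15/2; row 2: 13/1 = 13; row 3: 8/1 = 8; row 4: entry 0 ≤ 0. Minimum is 15/2 at row 1 (s_1 leaves); pivot element 2.
Divide row 1 by 2; eliminate column d from the other rows.
z-row update in column s_1: 0 − (-8)·(1/2) = 4.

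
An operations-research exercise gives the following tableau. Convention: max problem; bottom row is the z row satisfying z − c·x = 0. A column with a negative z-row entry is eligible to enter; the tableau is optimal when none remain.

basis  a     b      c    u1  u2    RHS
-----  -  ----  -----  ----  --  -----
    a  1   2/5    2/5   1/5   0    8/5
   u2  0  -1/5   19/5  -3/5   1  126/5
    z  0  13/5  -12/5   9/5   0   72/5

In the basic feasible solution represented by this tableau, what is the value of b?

0

b is not in the basis, so in the current basic feasible solution b = 0.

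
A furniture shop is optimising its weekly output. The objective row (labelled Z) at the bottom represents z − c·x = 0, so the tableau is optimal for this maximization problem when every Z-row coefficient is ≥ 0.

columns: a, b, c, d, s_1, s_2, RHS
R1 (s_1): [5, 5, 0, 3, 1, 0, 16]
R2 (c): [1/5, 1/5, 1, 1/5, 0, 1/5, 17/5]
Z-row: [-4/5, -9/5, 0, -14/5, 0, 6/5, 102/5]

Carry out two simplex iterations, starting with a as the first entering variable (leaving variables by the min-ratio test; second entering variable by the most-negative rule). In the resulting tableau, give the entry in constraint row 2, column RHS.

Ratio test on column a — row 1: 16/5 = 16/5; row 2: (17/5)/(1/5) = 17. Minimum is 16/5 at row 1 (s_1 leaves); pivot element 5.
Divide row 1 by 5; eliminate column a from the other rows.
Second iteration: most negative Z-row entry is -58/25 in column d, so d enters.
Ratio test on column d — row 1: (16/5)/(3/5) = 16/3; row 2: (69/25)/(2/25) = 69/2. Minimum is 16/3 at row 1 (a leaves); pivot element 3/5.
Divide row 1 by 3/5; eliminate column d from the other rows.
After both pivots, the entry at constraint row 2, column RHS is 7/3.

7/3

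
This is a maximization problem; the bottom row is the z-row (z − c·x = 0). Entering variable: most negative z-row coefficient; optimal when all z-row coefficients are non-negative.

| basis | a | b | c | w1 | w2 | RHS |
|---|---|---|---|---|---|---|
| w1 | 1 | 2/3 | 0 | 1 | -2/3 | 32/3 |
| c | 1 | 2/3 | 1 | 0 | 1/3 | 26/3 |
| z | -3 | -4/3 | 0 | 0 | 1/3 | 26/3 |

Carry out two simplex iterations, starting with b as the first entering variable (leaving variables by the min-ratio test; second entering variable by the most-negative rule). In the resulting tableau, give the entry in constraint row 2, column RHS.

Ratio test on column b — row 1: (32/3)/(2/3) = 16; row 2: (26/3)/(2/3) = 13. Minimum is 13 at row 2 (c leaves); pivot element 2/3.
Divide row 2 by 2/3; eliminate column b from the other rows.
Second iteration: most negative z-row entry is -1 in column a, so a enters.
Ratio test on column a — row 1: entry 0 ≤ 0; row 2: 13/(3/2) = 26/3. Minimum is 26/3 at row 2 (b leaves); pivot element 3/2.
Divide row 2 by 3/2; eliminate column a from the other rows.
After both pivots, the entry at constraint row 2, column RHS is 26/3.

26/3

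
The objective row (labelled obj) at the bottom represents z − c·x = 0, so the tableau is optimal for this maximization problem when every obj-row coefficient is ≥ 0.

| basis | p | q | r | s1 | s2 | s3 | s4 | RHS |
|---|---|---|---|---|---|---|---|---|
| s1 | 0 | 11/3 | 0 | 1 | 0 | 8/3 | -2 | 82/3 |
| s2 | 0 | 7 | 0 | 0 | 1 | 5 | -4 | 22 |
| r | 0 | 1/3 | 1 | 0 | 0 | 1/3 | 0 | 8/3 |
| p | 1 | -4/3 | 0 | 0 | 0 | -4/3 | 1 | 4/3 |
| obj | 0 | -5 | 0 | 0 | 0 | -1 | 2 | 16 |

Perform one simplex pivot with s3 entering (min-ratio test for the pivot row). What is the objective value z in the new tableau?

102/5

Ratio test on column s3 — row 1: (82/3)/(8/3) = 41/4; row 2: 22/5 = 22/5; row 3: (8/3)/(1/3) = 8; row 4: entry -4/3 ≤ 0. Minimum is 22/5 at row 2 (s2 leaves); pivot element 5.
Pivot on row 2; the obj-row RHS becomes 16 − (-1)·(22/5) = 102/5.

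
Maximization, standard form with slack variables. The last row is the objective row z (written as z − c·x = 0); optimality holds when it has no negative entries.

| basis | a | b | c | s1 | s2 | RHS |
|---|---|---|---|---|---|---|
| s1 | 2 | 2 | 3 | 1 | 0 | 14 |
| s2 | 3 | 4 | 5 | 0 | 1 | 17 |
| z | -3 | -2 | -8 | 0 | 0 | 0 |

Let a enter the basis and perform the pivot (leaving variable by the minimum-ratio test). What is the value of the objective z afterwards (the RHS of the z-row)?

Ratio test on column a — row 1: 14/2 = 7; row 2: 17/3 = 17/3. Minimum is 17/3 at row 2 (s2 leaves); pivot element 3.
Pivot on row 2; the z-row RHS becomes 0 − (-3)·(17/3) = 17.

17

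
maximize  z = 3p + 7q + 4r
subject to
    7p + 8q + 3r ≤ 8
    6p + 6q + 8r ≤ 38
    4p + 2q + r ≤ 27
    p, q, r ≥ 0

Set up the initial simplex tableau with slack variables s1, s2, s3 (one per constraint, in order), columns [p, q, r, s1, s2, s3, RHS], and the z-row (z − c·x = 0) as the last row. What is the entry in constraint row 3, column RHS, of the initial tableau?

27

The RHS of constraint 3 is b_3 = 27.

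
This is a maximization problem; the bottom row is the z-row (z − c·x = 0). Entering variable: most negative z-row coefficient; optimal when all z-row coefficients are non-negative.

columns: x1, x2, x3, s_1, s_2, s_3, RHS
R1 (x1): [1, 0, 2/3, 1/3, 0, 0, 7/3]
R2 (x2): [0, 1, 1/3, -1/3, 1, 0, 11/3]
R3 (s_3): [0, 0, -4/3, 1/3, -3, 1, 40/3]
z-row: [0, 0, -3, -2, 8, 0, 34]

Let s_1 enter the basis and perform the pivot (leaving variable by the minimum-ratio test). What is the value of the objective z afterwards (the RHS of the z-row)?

Ratio test on column s_1 — row 1: (7/3)/(1/3) = 7; row 2: entry -1/3 ≤ 0; row 3: (40/3)/(1/3) = 40. Minimum is 7 at row 1 (x1 leaves); pivot element 1/3.
Pivot on row 1; the z-row RHS becomes 34 − (-2)·7 = 48.

48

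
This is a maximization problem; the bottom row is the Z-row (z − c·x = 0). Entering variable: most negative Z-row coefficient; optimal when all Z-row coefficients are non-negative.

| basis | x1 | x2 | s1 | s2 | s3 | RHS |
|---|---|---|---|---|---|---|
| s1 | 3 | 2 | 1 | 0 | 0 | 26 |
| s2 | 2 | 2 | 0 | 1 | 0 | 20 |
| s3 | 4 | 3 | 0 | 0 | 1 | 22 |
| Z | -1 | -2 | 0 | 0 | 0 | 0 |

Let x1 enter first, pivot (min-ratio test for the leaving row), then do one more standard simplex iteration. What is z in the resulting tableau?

44/3

Ratio test on column x1 — row 1: 26/3 = 26/3; row 2: 20/2 = 10; row 3: 22/4 = 11/2. Minimum is 11/2 at row 3 (s3 leaves); pivot element 4.
Pivot on row 3; the Z-row RHS becomes 0 − (-1)·(11/2) = 11/2.
Next entering variable (most negative Z-row entry -5/4): x2.
Ratio test on column x2 — row 1: entry -1/4 ≤ 0; row 2: 9/(1/2) = 18; row 3: (11/2)/(3/4) = 22/3. Minimum is 22/3 at row 3 (x1 leaves); pivot element 3/4.
After the second pivot the Z-row RHS is 11/2 − (-5/4)·(22/3) = 44/3.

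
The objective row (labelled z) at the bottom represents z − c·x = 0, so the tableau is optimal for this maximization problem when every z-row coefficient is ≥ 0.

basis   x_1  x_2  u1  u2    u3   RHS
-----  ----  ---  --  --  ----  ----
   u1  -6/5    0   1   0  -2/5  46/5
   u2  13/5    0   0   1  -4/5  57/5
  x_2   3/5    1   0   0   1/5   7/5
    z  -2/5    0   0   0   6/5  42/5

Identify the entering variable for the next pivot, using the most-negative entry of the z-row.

Negative z-row entries: x_1: -2/5.
The most negative is -2/5 in column x_1, so x_1 enters.

x_1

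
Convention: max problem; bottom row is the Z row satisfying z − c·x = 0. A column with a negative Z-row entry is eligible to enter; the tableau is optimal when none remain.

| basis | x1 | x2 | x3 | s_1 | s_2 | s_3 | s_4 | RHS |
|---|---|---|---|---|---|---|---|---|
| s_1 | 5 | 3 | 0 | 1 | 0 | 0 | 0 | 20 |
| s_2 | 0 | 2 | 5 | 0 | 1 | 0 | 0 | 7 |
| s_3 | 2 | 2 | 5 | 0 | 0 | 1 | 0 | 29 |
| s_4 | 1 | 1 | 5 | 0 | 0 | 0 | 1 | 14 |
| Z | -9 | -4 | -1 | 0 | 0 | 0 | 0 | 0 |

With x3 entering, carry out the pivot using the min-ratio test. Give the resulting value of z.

Ratio test on column x3 — row 1: entry 0 ≤ 0; row 2: 7/5 = 7/5; row 3: 29/5 = 29/5; row 4: 14/5 = 14/5. Minimum is 7/5 at row 2 (s_2 leaves); pivot element 5.
Pivot on row 2; the Z-row RHS becomes 0 − (-1)·(7/5) = 7/5.

7/5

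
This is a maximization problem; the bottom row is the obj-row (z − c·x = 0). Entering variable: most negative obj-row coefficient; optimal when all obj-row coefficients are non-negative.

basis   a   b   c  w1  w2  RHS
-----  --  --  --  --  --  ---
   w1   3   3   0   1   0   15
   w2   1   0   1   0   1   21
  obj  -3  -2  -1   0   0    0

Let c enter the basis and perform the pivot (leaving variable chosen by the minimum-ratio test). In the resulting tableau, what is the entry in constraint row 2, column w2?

1

Ratio test on column c — row 1: entry 0 ≤ 0; row 2: 21/1 = 21. Minimum is 21 at row 2 (w2 leaves); pivot element 1.
Divide row 2 by 1; eliminate column c from the other rows.
In the new row 2, the w2 entry is the old entry divided by the pivot: 1/1 = 1.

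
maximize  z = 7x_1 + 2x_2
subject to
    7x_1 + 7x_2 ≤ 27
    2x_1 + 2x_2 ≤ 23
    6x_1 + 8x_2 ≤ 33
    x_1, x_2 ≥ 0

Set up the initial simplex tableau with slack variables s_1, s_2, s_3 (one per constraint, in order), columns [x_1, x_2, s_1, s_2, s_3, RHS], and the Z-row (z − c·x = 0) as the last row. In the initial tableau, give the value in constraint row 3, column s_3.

Slack s_3 belongs to constraint 3; its column is the unit vector e_3, so the entry in row 3 is 1.

1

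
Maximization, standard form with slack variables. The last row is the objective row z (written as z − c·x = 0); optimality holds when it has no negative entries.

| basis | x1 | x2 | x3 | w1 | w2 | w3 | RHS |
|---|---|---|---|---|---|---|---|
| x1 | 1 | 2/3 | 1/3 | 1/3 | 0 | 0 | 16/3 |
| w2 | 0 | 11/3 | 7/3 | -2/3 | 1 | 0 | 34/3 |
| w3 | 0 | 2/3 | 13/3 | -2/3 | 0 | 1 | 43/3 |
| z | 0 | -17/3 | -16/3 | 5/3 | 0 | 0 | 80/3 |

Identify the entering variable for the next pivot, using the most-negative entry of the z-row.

x2

Negative z-row entries: x2: -17/3, x3: -16/3.
The most negative is -17/3 in column x2, so x2 enters.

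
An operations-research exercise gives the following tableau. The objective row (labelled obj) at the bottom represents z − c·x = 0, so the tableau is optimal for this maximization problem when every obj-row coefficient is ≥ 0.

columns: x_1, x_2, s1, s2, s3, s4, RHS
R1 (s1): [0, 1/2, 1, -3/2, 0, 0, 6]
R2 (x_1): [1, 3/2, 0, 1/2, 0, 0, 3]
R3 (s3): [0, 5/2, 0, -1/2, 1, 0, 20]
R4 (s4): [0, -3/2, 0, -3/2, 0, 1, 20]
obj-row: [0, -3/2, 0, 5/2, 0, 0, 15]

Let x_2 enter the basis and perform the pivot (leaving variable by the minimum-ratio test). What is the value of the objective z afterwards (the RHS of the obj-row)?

18

Ratio test on column x_2 — row 1: 6/(1/2) = 12; row 2: 3/(3/2) = 2; row 3: 20/(5/2) = 8; row 4: entry -3/2 ≤ 0. Minimum is 2 at row 2 (x_1 leaves); pivot element 3/2.
Pivot on row 2; the obj-row RHS becomes 15 − (-3/2)·2 = 18.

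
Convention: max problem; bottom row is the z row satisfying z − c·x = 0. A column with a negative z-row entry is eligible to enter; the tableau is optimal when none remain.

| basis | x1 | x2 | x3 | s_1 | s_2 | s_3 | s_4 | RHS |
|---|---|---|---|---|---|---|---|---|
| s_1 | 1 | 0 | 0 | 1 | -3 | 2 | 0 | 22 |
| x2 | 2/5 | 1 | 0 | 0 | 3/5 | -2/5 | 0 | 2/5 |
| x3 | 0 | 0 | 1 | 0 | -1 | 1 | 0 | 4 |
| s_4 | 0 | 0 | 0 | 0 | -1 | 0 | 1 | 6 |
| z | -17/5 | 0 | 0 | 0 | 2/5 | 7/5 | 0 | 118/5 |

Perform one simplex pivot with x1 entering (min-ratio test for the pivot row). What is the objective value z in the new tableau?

27

Ratio test on column x1 — row 1: 22/1 = 22; row 2: (2/5)/(2/5) = 1; row 3: entry 0 ≤ 0; row 4: entry 0 ≤ 0. Minimum is 1 at row 2 (x2 leaves); pivot element 2/5.
Pivot on row 2; the z-row RHS becomes 118/5 − (-17/5)·1 = 27.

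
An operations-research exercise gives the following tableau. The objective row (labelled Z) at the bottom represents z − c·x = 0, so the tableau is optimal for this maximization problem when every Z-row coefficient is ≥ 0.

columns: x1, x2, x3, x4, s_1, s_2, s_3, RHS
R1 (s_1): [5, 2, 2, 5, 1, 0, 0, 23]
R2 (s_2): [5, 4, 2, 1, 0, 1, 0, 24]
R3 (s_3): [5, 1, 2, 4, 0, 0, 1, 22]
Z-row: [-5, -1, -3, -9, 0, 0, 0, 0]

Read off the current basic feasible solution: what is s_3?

22

s_3 is basic (row 3); its value is the RHS of that row, 22.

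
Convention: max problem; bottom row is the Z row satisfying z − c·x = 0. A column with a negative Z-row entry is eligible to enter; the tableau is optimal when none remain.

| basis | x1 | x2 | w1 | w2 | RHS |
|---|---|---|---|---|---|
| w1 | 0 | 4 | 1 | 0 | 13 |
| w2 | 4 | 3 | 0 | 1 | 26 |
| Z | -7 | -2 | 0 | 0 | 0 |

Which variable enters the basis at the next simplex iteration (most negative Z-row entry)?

Negative Z-row entries: x1: -7, x2: -2.
The most negative is -7 in column x1, so x1 enters.

x1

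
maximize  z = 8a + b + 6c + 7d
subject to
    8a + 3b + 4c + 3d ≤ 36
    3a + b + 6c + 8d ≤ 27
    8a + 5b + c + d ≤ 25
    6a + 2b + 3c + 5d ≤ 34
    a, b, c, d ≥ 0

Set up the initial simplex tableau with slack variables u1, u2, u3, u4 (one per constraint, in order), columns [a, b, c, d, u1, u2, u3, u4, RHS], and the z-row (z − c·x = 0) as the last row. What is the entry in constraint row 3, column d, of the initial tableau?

1

Constraint 3 has coefficient 1 on d.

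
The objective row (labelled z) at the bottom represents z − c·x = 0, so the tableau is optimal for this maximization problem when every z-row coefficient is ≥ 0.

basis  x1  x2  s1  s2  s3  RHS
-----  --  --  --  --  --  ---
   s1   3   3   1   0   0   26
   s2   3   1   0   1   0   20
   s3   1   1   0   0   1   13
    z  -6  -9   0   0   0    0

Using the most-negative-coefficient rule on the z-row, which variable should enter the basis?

Negative z-row entries: x1: -6, x2: -9.
The most negative is -9 in column x2, so x2 enters.

x2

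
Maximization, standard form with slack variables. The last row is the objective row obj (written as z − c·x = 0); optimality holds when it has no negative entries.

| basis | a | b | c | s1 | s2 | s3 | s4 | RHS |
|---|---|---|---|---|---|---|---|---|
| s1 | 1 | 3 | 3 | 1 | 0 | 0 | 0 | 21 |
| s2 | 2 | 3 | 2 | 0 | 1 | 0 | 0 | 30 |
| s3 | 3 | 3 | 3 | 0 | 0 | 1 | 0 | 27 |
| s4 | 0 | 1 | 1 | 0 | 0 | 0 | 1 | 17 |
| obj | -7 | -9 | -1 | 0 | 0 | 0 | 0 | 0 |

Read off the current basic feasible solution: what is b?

0

b is not in the basis, so in the current basic feasible solution b = 0.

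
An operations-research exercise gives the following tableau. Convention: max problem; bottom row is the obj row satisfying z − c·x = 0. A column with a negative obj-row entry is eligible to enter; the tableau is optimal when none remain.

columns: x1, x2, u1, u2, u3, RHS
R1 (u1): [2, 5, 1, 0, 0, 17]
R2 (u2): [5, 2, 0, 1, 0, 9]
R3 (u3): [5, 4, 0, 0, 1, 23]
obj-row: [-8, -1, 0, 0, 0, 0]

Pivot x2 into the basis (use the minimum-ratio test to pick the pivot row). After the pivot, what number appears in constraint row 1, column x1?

Ratio test on column x2 — row 1: 17/5 = 17/5; row 2: 9/2 = 9/2; row 3: 23/4 = 23/4. Minimum is 17/5 at row 1 (u1 leaves); pivot element 5.
Divide row 1 by 5; eliminate column x2 from the other rows.
In the new row 1, the x1 entry is the old entry divided by the pivot: 2/5 = 2/5.

2/5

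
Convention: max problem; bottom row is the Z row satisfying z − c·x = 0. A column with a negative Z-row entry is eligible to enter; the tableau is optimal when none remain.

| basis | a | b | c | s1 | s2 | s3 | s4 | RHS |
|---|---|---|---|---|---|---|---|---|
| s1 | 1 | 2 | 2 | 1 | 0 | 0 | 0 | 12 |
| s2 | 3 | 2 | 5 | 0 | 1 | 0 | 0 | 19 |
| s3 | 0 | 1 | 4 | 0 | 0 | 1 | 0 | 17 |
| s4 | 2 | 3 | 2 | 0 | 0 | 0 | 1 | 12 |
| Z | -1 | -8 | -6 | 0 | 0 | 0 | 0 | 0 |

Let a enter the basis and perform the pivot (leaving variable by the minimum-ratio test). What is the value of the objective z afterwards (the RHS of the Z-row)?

Ratio test on column a — row 1: 12/1 = 12; row 2: 19/3 = 19/3; row 3: entry 0 ≤ 0; row 4: 12/2 = 6. Minimum is 6 at row 4 (s4 leaves); pivot element 2.
Pivot on row 4; the Z-row RHS becomes 0 − (-1)·6 = 6.

6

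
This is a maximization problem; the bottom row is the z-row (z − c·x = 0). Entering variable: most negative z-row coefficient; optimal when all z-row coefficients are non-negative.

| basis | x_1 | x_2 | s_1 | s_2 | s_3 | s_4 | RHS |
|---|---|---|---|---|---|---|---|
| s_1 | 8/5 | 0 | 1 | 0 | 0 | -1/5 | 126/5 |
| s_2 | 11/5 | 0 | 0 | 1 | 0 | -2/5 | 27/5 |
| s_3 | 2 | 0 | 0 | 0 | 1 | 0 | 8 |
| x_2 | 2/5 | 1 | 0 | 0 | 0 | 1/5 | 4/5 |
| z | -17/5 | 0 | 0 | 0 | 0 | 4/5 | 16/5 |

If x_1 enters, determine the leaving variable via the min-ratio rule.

Column x_1 entries and ratios — s_1: (126/5)/(8/5) = 63/4; s_2: (27/5)/(11/5) = 27/11; s_3: 8/2 = 4; x_2: (4/5)/(2/5) = 2.
Smallest ratio is 2 in the row of x_2, so x_2 leaves.

x_2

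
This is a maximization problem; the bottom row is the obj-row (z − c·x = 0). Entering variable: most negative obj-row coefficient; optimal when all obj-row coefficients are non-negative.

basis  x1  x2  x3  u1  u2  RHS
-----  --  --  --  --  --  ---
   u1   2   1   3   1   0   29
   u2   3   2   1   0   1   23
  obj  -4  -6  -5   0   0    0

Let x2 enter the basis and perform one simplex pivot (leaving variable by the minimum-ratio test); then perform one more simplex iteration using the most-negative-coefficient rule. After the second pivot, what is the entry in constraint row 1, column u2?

-1/5

Ratio test on column x2 — row 1: 29/1 = 29; row 2: 23/2 = 23/2. Minimum is 23/2 at row 2 (u2 leaves); pivot element 2.
Divide row 2 by 2; eliminate column x2 from the other rows.
Second iteration: most negative obj-row entry is -2 in column x3, so x3 enters.
Ratio test on column x3 — row 1: (35/2)/(5/2) = 7; row 2: (23/2)/(1/2) = 23. Minimum is 7 at row 1 (u1 leaves); pivot element 5/2.
Divide row 1 by 5/2; eliminate column x3 from the other rows.
After both pivots, the entry at constraint row 1, column u2 is -1/5.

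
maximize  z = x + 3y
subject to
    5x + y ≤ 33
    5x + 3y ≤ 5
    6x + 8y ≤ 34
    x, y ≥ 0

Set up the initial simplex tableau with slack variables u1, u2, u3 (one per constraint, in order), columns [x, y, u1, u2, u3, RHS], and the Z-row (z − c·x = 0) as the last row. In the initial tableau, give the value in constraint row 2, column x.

Constraint 2 has coefficient 5 on x.

5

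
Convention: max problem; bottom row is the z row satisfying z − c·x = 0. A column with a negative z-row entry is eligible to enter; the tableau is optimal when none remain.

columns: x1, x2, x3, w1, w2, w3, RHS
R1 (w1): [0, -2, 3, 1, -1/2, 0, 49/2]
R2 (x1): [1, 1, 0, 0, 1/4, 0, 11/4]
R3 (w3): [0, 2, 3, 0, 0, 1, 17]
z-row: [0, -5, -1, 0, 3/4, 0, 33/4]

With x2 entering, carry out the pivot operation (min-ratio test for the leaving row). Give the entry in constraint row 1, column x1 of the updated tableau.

Ratio test on column x2 — row 1: entry -2 ≤ 0; row 2: (11/4)/1 = 11/4; row 3: 17/2 = 17/2. Minimum is 11/4 at row 2 (x1 leaves); pivot element 1.
Divide row 2 by 1; eliminate column x2 from the other rows.
Row 1 update in column x1: 0 − (-2)·1 = 2.

2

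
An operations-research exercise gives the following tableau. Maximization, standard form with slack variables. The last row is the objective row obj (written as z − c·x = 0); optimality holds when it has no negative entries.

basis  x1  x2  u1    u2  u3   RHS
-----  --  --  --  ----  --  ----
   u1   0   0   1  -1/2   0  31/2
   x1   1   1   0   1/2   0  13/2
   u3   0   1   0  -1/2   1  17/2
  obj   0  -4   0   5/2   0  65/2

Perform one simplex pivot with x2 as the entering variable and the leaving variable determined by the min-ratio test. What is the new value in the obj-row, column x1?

Ratio test on column x2 — row 1: entry 0 ≤ 0; row 2: (13/2)/1 = 13/2; row 3: (17/2)/1 = 17/2. Minimum is 13/2 at row 2 (x1 leaves); pivot element 1.
Divide row 2 by 1; eliminate column x2 from the other rows.
obj-row update in column x1: 0 − (-4)·1 = 4.

4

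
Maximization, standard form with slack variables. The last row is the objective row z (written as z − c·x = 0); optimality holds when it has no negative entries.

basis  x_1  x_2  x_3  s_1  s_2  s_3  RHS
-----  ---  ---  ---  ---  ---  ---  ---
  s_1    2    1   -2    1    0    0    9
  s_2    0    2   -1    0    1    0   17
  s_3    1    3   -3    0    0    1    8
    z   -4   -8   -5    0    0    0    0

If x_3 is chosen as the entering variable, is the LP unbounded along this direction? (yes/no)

yes

Every constraint-row entry in column x_3 is ≤ 0, so increasing x_3 is unbounded.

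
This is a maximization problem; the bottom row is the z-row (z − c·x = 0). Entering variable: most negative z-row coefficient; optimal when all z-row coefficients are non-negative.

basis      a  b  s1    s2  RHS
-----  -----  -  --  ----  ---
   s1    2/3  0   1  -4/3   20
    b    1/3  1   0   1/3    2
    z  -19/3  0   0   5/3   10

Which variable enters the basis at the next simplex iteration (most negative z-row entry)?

Negative z-row entries: a: -19/3.
The most negative is -19/3 in column a, so a enters.

a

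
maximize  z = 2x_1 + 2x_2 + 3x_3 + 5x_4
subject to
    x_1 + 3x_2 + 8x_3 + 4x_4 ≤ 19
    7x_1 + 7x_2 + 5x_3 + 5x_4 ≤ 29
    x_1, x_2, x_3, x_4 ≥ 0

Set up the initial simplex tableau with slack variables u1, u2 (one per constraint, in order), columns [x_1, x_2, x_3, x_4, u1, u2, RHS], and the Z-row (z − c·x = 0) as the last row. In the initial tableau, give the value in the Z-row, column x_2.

The Z-row carries the negated objective coefficients: the x_2 entry is -2.

-2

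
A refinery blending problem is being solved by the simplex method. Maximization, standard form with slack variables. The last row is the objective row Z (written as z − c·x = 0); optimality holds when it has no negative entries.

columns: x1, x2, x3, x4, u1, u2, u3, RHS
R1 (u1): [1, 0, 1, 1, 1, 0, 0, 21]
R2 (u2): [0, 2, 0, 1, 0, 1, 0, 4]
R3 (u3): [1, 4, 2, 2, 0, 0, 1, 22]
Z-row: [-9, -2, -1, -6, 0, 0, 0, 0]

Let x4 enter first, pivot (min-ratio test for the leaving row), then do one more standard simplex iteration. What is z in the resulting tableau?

Ratio test on column x4 — row 1: 21/1 = 21; row 2: 4/1 = 4; row 3: 22/2 = 11. Minimum is 4 at row 2 (u2 leaves); pivot element 1.
Pivot on row 2; the Z-row RHS becomes 0 − (-6)·4 = 24.
Next entering variable (most negative Z-row entry -9): x1.
Ratio test on column x1 — row 1: 17/1 = 17; row 2: entry 0 ≤ 0; row 3: 14/1 = 14. Minimum is 14 at row 3 (u3 leaves); pivot element 1.
After the second pivot the Z-row RHS is 24 − (-9)·14 = 150.

150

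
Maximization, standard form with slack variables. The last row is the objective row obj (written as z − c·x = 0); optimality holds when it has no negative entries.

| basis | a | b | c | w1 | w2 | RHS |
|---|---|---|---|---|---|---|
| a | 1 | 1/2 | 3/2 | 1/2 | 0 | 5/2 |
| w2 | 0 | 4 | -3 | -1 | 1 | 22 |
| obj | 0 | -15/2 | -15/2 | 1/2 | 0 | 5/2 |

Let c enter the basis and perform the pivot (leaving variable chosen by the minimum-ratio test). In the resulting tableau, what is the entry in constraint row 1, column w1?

1/3

Ratio test on column c — row 1: (5/2)/(3/2) = 5/3; row 2: entry -3 ≤ 0. Minimum is 5/3 at row 1 (a leaves); pivot element 3/2.
Divide row 1 by 3/2; eliminate column c from the other rows.
In the new row 1, the w1 entry is the old entry divided by the pivot: (1/2)/(3/2) = 1/3.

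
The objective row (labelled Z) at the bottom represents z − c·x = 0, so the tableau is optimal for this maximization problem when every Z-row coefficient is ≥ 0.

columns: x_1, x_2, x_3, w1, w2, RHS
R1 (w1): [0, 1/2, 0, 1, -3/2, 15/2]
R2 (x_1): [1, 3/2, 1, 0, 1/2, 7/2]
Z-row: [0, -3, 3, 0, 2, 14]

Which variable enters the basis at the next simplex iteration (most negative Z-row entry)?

Negative Z-row entries: x_2: -3.
The most negative is -3 in column x_2, so x_2 enters.

x_2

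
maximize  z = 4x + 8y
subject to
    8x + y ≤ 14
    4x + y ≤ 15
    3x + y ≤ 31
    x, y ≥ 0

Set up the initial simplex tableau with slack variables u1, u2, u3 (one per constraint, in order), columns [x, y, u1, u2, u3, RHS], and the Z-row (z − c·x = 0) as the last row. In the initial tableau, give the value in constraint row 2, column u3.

Slack u3 belongs to constraint 3; its column is the unit vector e_3, so the entry in row 2 is 0.

0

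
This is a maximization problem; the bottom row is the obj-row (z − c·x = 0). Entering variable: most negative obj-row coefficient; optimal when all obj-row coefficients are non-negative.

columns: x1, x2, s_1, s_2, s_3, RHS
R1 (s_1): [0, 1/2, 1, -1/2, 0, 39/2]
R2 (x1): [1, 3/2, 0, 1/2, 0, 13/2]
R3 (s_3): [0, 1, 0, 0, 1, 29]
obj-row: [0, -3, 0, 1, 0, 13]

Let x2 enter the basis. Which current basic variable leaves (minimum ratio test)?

x1

Column x2 entries and ratios — s_1: (39/2)/(1/2) = 39; x1: (13/2)/(3/2) = 13/3; s_3: 29/1 = 29.
Smallest ratio is 13/3 in the row of x1, so x1 leaves.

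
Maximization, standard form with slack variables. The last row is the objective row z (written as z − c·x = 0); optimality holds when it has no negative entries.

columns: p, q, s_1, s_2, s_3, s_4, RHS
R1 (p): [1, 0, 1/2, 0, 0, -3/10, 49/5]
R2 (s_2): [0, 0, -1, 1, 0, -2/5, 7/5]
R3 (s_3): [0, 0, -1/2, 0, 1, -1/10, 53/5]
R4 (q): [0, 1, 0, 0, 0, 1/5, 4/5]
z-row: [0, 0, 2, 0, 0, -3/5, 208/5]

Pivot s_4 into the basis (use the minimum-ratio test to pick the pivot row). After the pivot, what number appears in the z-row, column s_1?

2

Ratio test on column s_4 — row 1: entry -3/10 ≤ 0; row 2: entry -2/5 ≤ 0; row 3: entry -1/10 ≤ 0; row 4: (4/5)/(1/5) = 4. Minimum is 4 at row 4 (q leaves); pivot element 1/5.
Divide row 4 by 1/5; eliminate column s_4 from the other rows.
z-row update in column s_1: 2 − (-3/5)·0 = 2.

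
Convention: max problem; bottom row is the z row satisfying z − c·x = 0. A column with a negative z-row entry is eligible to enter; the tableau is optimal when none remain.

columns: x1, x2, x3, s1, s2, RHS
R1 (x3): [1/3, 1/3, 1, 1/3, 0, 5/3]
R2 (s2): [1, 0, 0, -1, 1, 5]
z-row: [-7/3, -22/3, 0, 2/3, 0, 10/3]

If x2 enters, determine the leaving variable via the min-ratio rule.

Column x2 entries and ratios — x3: (5/3)/(1/3) = 5; s2: 0 ≤ 0, skip.
Smallest ratio is 5 in the row of x3, so x3 leaves.

x3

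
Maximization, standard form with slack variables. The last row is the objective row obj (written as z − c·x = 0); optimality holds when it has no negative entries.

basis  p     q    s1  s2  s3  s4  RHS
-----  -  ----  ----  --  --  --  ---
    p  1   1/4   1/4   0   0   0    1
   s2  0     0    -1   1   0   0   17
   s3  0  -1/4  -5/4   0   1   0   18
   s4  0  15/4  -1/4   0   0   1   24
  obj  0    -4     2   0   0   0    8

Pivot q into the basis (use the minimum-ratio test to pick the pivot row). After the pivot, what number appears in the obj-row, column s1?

Ratio test on column q — row 1: 1/(1/4) = 4; row 2: entry 0 ≤ 0; row 3: entry -1/4 ≤ 0; row 4: 24/(15/4) = 32/5. Minimum is 4 at row 1 (p leaves); pivot element 1/4.
Divide row 1 by 1/4; eliminate column q from the other rows.
obj-row update in column s1: 2 − (-4)·1 = 6.

6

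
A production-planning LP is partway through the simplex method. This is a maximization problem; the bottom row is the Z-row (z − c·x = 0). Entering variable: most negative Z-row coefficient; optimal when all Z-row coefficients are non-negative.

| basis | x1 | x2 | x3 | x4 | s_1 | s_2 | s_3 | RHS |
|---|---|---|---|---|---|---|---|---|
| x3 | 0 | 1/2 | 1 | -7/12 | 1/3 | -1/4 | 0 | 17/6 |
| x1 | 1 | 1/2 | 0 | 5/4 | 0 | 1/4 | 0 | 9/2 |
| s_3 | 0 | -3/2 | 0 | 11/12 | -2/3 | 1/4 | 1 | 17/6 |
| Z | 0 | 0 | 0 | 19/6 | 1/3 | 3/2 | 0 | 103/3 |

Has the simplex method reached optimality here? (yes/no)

Every Z-row coefficient is ≥ 0, so the tableau is optimal.

yes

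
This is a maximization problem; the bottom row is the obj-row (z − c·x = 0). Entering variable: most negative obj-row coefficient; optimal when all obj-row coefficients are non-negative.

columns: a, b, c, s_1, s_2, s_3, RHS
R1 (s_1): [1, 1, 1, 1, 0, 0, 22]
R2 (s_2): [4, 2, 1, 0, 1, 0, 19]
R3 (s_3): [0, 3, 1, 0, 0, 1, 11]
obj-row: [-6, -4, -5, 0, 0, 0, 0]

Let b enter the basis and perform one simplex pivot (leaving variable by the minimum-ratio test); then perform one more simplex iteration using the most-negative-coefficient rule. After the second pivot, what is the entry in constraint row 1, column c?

Ratio test on column b — row 1: 22/1 = 22; row 2: 19/2 = 19/2; row 3: 11/3 = 11/3. Minimum is 11/3 at row 3 (s_3 leaves); pivot element 3.
Divide row 3 by 3; eliminate column b from the other rows.
Second iteration: most negative obj-row entry is -6 in column a, so a enters.
Ratio test on column a — row 1: (55/3)/1 = 55/3; row 2: (35/3)/4 = 35/12; row 3: entry 0 ≤ 0. Minimum is 35/12 at row 2 (s_2 leaves); pivot element 4.
Divide row 2 by 4; eliminate column a from the other rows.
After both pivots, the entry at constraint row 1, column c is 7/12.

7/12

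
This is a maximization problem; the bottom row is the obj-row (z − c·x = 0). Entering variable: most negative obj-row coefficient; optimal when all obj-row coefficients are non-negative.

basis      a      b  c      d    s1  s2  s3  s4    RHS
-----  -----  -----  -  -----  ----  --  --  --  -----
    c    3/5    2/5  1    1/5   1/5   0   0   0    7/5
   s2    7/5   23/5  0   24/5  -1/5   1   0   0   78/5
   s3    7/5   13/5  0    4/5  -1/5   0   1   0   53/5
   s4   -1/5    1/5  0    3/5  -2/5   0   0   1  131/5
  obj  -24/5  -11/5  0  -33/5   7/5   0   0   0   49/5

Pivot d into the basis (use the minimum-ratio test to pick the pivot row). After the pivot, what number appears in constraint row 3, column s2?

-1/6

Ratio test on column d — row 1: (7/5)/(1/5) = 7; row 2: (78/5)/(24/5) = 13/4; row 3: (53/5)/(4/5) = 53/4; row 4: (131/5)/(3/5) = 131/3. Minimum is 13/4 at row 2 (s2 leaves); pivot element 24/5.
Divide row 2 by 24/5; eliminate column d from the other rows.
Row 3 update in column s2: 0 − (4/5)·(5/24) = -1/6.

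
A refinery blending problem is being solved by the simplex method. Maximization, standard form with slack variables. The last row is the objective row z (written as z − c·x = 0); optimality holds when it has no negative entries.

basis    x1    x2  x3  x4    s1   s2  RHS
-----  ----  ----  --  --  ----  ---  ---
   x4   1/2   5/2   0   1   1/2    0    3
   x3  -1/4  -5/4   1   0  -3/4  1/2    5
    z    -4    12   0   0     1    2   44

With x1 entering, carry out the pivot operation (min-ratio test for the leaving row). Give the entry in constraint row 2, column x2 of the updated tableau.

Ratio test on column x1 — row 1: 3/(1/2) = 6; row 2: entry -1/4 ≤ 0. Minimum is 6 at row 1 (x4 leaves); pivot element 1/2.
Divide row 1 by 1/2; eliminate column x1 from the other rows.
Row 2 update in column x2: -5/4 − (-1/4)·5 = 0.

0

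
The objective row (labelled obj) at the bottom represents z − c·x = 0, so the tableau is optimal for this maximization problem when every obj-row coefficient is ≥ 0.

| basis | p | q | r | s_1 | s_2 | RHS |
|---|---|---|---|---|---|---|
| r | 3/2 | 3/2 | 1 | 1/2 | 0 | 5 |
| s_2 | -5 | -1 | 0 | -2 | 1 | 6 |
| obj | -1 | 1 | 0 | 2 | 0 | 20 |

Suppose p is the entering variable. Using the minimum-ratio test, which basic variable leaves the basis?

Column p entries and ratios — r: 5/(3/2) = 10/3; s_2: -5 ≤ 0, skip.
Smallest ratio is 10/3 in the row of r, so r leaves.

r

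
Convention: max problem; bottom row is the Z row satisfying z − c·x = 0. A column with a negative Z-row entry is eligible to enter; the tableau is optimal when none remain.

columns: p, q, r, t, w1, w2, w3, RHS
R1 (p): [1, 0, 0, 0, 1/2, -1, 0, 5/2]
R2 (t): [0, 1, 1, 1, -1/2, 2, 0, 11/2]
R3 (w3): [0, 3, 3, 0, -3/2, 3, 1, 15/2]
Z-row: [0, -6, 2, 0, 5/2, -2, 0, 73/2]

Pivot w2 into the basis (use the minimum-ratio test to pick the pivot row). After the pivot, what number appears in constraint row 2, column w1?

1/2

Ratio test on column w2 — row 1: entry -1 ≤ 0; row 2: (11/2)/2 = 11/4; row 3: (15/2)/3 = 5/2. Minimum is 5/2 at row 3 (w3 leaves); pivot element 3.
Divide row 3 by 3; eliminate column w2 from the other rows.
Row 2 update in column w1: -1/2 − 2·(-1/2) = 1/2.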